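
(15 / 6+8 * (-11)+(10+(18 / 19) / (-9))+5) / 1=-2683 / 38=-70.61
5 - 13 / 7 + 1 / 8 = 3.27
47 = 47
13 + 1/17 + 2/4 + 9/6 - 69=-917/17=-53.94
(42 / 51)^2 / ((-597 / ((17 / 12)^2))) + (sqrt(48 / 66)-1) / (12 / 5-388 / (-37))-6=-77878601 / 12809232 + 185 * sqrt(22) / 13112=-6.01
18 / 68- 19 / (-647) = 6469 / 21998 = 0.29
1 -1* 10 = -9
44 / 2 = 22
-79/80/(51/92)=-1.78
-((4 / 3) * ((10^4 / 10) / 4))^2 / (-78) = 500000 / 351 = 1424.50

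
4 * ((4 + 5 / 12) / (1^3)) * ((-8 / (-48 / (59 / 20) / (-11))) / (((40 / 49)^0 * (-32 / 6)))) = 34397 / 1920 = 17.92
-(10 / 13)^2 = -100 / 169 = -0.59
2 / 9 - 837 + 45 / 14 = -105029 / 126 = -833.56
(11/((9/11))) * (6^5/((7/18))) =1881792/7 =268827.43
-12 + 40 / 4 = -2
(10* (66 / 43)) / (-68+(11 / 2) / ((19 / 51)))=-25080 / 86989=-0.29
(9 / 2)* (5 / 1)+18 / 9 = 49 / 2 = 24.50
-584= -584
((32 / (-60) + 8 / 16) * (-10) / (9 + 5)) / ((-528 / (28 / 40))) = -1 / 31680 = -0.00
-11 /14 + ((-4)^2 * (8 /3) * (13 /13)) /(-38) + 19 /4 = 2.84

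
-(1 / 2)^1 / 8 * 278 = -139 / 8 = -17.38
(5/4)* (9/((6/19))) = 285/8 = 35.62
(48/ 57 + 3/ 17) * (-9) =-2961/ 323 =-9.17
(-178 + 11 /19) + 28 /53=-178131 /1007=-176.89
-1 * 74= -74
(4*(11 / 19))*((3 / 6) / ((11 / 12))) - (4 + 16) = -356 / 19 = -18.74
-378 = -378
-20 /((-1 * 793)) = 20 /793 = 0.03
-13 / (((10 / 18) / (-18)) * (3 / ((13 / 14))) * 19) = 4563 / 665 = 6.86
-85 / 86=-0.99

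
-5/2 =-2.50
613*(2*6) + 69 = 7425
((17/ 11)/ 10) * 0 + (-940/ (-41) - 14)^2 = 133956/ 1681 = 79.69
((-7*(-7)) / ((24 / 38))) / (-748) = -931 / 8976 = -0.10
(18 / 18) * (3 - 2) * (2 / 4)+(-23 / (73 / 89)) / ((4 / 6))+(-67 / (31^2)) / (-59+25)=-99128025 / 2385202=-41.56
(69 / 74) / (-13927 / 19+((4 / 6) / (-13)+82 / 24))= -598 / 467939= -0.00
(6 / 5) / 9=2 / 15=0.13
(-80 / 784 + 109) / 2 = 2668 / 49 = 54.45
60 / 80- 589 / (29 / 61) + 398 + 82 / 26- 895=-2611897 / 1508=-1732.03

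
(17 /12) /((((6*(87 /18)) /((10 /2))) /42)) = 595 /58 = 10.26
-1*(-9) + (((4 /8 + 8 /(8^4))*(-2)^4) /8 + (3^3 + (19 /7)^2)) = 44.37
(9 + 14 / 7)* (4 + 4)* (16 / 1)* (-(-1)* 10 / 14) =7040 / 7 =1005.71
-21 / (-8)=21 / 8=2.62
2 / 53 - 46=-2436 / 53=-45.96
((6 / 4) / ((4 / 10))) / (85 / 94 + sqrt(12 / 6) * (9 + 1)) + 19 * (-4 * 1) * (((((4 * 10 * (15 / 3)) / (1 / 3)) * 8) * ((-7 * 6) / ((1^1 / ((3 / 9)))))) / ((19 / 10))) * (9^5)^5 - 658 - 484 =13254 * sqrt(2) / 70399 + 271699279141348694613394418110182287 / 140798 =1929709790915699758614429000000.00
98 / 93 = 1.05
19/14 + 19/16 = 285/112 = 2.54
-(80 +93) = -173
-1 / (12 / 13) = -13 / 12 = -1.08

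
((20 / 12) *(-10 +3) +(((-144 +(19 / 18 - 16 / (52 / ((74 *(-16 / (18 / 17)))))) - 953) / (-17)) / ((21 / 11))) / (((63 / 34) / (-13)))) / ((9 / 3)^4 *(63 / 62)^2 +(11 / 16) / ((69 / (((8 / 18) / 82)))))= -15037820963296 / 7219555182189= -2.08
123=123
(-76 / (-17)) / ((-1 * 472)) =-19 / 2006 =-0.01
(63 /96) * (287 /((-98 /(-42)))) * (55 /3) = 47355 /32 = 1479.84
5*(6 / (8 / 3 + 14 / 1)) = 9 / 5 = 1.80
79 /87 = 0.91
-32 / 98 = -16 / 49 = -0.33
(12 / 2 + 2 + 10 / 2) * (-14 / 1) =-182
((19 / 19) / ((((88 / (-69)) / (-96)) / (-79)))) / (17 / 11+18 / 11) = -65412 / 35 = -1868.91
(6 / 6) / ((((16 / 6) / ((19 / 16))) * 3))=19 / 128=0.15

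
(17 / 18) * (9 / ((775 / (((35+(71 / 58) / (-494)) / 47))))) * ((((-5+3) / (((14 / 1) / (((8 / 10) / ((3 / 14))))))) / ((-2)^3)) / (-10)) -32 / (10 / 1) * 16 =-16030467222733 / 313094730000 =-51.20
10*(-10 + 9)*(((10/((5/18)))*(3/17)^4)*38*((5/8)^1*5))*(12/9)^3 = -8208000/83521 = -98.27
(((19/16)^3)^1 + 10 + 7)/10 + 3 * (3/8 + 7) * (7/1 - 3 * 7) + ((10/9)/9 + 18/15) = -1017089477/3317760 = -306.56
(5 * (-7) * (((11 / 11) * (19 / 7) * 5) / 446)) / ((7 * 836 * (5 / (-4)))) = 0.00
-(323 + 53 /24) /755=-1561 /3624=-0.43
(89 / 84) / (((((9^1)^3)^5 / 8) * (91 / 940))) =167320 / 393457953432874239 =0.00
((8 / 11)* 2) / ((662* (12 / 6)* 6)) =2 / 10923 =0.00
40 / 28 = 1.43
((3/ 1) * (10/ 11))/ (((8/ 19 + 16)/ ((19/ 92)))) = 1805/ 52624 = 0.03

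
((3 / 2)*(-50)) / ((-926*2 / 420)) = 17.01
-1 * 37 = -37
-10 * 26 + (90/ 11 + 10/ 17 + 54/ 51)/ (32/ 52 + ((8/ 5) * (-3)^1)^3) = -4345982095/ 16709572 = -260.09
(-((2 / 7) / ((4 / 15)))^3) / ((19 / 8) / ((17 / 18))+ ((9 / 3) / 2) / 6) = -57375 / 128968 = -0.44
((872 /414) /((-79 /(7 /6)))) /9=-1526 /441531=-0.00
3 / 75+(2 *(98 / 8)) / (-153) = -919 / 7650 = -0.12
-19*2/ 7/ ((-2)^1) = 19/ 7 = 2.71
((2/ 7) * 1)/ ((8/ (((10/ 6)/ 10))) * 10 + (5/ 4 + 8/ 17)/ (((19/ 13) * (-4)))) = 10336/ 17353833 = 0.00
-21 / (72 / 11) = -77 / 24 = -3.21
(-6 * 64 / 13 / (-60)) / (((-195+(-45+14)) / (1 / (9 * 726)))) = -0.00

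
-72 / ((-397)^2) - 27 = -4255515 / 157609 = -27.00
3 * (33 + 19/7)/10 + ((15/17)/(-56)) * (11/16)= 163035/15232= 10.70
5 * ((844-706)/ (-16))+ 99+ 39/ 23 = 10593/ 184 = 57.57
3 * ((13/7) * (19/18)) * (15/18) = 1235/252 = 4.90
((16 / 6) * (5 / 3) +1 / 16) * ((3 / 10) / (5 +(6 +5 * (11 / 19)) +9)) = 12331 / 208800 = 0.06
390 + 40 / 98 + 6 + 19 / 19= 19473 / 49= 397.41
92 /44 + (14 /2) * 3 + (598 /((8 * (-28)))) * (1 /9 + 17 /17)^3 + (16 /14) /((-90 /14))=10806203 /561330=19.25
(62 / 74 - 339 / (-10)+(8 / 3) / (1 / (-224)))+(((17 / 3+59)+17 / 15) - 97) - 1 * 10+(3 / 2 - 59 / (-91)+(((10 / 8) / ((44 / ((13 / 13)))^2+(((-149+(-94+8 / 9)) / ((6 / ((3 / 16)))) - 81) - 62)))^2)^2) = -3398923567834137507333850349 / 5649363755140968265435305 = -601.65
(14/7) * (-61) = -122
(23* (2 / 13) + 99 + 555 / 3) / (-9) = -1246 / 39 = -31.95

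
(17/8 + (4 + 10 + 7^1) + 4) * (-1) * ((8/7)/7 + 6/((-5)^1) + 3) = -14911/280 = -53.25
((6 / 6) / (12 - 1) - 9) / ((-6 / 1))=49 / 33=1.48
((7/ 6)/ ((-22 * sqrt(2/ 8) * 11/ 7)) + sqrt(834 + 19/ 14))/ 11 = -49/ 7986 + sqrt(163730)/ 154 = 2.62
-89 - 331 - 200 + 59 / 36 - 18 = -22909 / 36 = -636.36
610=610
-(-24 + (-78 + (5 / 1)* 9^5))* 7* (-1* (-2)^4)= 33056016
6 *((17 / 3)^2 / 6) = 32.11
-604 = -604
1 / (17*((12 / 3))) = 1 / 68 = 0.01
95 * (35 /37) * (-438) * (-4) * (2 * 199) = 2318509200 /37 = 62662410.81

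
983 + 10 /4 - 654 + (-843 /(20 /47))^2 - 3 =1569955041 /400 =3924887.60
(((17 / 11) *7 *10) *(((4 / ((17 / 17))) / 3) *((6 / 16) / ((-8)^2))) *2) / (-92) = -595 / 32384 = -0.02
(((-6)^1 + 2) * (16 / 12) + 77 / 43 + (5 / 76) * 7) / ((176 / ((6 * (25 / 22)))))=-68675 / 575168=-0.12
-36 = -36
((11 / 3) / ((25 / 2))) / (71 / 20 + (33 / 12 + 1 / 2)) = 11 / 255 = 0.04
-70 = -70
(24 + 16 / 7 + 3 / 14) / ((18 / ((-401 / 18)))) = -21253 / 648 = -32.80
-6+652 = 646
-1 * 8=-8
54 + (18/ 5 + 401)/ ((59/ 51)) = 119103/ 295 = 403.74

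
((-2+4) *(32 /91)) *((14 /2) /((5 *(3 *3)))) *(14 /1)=896 /585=1.53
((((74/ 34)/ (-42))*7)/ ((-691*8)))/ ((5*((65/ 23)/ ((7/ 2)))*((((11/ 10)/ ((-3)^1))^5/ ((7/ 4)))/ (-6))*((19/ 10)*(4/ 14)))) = 44331249375/ 934581851918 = 0.05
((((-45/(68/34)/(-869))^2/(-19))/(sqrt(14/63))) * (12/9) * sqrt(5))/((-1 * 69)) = 675 * sqrt(10)/660010714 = 0.00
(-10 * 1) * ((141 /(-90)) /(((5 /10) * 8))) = 47 /12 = 3.92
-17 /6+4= 7 /6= 1.17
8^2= 64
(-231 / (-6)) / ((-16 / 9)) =-693 / 32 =-21.66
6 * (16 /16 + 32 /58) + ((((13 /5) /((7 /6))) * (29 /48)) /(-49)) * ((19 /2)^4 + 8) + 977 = 4852731643 /6366080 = 762.28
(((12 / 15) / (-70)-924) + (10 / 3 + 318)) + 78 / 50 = -315587 / 525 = -601.12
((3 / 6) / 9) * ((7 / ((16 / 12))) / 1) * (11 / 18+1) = 203 / 432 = 0.47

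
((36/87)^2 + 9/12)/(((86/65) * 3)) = 67145/289304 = 0.23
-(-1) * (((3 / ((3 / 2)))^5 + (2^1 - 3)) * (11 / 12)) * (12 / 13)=341 / 13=26.23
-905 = -905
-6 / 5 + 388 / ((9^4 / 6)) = -0.85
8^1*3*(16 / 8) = 48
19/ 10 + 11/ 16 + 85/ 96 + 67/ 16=7.66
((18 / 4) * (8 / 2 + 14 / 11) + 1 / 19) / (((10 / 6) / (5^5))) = 9318750 / 209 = 44587.32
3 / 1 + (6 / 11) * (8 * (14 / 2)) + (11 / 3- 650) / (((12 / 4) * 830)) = 2735101 / 82170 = 33.29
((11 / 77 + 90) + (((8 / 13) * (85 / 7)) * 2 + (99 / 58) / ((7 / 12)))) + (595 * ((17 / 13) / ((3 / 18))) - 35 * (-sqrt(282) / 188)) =4779.60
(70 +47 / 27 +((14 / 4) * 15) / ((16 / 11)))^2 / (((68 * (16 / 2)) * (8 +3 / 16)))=8680462561 / 3324893184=2.61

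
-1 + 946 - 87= 858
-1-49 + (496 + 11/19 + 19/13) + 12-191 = 66453/247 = 269.04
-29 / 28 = -1.04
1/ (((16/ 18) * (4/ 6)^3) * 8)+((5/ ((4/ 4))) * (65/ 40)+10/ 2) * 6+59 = 70771/ 512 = 138.22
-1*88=-88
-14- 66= -80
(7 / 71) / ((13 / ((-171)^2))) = 204687 / 923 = 221.76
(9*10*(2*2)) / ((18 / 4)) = 80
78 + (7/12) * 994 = 3947/6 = 657.83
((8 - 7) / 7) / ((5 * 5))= 1 / 175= 0.01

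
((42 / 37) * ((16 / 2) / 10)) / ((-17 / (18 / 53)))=-3024 / 166685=-0.02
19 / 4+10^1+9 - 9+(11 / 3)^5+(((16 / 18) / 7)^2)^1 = 32269277 / 47628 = 677.53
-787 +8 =-779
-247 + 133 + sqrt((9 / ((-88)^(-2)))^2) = 69582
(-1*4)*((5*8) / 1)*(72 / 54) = -640 / 3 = -213.33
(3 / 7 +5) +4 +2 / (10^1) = 337 / 35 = 9.63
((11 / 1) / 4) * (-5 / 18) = -0.76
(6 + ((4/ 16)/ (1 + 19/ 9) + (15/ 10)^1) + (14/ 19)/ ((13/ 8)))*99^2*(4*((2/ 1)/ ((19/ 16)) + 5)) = 276636841569/ 131404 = 2105239.12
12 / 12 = 1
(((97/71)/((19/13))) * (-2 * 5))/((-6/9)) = 14.02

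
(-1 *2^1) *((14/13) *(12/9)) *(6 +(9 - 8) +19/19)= -896/39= -22.97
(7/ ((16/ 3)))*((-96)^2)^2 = 111476736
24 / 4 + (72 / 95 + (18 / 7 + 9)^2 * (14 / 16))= 123.92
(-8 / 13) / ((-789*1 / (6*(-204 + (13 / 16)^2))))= -52055 / 54704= -0.95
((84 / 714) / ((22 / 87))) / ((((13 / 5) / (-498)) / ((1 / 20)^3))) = -21663 / 1944800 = -0.01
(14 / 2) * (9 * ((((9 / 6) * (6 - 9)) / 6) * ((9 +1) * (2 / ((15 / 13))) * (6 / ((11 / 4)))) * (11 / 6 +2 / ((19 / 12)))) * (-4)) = 4625712 / 209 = 22132.59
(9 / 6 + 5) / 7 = 13 / 14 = 0.93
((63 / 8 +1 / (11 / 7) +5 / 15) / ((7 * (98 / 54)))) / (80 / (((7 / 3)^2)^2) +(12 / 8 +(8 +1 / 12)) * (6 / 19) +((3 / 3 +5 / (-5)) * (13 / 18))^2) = 558999 / 4596724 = 0.12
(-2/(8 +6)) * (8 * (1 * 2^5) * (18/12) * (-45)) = 17280/7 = 2468.57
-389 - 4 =-393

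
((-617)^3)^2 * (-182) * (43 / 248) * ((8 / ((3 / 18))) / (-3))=863536747268824380388 / 31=27856024105445947754.45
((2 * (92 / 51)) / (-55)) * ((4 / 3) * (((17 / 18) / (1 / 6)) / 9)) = -736 / 13365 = -0.06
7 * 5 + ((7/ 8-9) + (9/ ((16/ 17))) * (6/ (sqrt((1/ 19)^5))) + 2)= 231/ 8 + 165699 * sqrt(19)/ 8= 90312.02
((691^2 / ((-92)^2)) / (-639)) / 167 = -477481 / 903218832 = -0.00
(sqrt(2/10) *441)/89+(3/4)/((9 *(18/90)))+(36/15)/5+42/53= 26857/15900+441 *sqrt(5)/445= 3.91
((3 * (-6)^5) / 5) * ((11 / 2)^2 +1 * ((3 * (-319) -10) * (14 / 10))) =6175154.88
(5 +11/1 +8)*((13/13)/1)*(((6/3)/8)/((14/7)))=3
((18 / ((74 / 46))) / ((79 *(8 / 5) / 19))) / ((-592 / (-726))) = 7138395 / 3460832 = 2.06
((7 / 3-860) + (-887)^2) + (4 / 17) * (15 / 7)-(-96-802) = 280891112 / 357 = 786809.84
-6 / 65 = -0.09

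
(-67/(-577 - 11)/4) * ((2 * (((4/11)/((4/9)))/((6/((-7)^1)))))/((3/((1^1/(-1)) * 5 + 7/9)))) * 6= 0.46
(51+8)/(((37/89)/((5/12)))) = 26255/444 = 59.13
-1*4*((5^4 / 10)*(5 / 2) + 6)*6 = -3894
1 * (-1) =-1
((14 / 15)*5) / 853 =0.01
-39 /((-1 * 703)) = 39 /703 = 0.06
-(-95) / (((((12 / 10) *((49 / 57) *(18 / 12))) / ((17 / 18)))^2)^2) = 646269576809375 / 49018425731856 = 13.18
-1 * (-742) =742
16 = 16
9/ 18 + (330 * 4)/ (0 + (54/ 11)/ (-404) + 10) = 5888273/ 44386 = 132.66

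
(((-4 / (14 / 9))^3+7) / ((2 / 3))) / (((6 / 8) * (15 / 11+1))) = -37741 / 4459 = -8.46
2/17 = 0.12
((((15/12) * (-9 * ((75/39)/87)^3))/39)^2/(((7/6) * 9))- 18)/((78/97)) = -11528514385440796877145863/515019542992226996343984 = -22.38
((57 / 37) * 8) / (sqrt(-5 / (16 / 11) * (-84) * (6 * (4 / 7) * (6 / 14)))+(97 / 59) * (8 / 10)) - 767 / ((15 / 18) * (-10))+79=3132900 * sqrt(2310) / 250636483+1071481235308 / 6265912075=171.60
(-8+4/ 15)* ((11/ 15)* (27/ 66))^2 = -87/ 125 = -0.70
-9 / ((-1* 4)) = 9 / 4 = 2.25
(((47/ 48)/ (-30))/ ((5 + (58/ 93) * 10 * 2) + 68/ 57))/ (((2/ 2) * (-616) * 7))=27683/ 68266894080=0.00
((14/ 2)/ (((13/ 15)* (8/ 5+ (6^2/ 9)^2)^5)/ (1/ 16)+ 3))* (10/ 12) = 546875/ 2195365055138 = 0.00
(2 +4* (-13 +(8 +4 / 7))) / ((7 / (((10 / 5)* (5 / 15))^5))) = -3520 / 11907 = -0.30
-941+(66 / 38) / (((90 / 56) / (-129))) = -102639 / 95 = -1080.41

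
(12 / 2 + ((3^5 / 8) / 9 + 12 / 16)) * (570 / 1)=23085 / 4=5771.25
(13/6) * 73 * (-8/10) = -1898/15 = -126.53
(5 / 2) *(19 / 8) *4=95 / 4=23.75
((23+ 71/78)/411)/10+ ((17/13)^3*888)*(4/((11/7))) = 602478188831/119191644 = 5054.70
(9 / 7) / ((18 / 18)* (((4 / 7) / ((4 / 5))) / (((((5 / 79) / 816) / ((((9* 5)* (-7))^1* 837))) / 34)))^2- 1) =9 / 47705265554949159091193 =0.00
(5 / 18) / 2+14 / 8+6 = 71 / 9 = 7.89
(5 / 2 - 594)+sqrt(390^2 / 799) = -1183 / 2+390 * sqrt(799) / 799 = -577.70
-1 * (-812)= 812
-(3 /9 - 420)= 1259 /3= 419.67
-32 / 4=-8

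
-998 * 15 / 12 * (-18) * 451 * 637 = 6451029585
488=488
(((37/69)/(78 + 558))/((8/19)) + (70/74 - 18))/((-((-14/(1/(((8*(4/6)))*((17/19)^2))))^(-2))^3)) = 509447862304479561935116040780382208/654965883875639991924063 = 777823509355.81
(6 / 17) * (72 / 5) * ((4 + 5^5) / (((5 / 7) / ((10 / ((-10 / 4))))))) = -37848384 / 425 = -89055.02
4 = 4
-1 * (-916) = 916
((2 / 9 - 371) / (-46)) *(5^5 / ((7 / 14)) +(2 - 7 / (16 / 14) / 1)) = 166739879 / 3312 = 50344.17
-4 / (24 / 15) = -5 / 2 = -2.50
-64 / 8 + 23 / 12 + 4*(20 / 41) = -2033 / 492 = -4.13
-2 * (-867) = 1734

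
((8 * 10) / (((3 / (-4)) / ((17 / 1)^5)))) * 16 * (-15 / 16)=2271771200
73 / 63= 1.16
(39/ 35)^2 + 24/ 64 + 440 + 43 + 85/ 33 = 487.19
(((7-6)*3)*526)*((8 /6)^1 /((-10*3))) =-1052 /15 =-70.13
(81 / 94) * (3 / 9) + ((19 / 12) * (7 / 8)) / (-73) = 88357 / 329376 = 0.27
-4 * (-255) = 1020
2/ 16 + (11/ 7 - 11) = -521/ 56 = -9.30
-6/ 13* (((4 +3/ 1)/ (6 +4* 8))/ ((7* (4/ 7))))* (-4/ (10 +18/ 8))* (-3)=-36/ 1729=-0.02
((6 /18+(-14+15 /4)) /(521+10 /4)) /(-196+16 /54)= 0.00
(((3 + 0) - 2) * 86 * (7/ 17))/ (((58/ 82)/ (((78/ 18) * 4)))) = 1283464/ 1479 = 867.79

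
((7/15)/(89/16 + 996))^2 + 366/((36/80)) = 46994514387544/57780140625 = 813.33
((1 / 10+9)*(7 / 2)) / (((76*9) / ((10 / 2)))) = 637 / 2736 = 0.23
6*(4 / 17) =24 / 17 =1.41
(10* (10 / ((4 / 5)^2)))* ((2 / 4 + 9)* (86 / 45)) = 102125 / 36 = 2836.81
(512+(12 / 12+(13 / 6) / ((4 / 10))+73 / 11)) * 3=69307 / 44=1575.16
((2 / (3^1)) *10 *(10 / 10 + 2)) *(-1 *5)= -100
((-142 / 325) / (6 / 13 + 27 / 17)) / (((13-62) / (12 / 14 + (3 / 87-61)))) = -29455628 / 112649775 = -0.26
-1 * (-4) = 4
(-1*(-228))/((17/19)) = 4332/17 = 254.82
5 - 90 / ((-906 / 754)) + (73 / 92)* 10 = 610105 / 6946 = 87.84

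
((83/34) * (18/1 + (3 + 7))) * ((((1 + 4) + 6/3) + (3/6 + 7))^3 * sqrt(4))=14170009/34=416764.97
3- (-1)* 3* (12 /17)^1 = 87 /17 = 5.12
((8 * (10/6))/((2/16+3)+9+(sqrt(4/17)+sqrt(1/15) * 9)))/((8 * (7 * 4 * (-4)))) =-425/(3360 * sqrt(17)+17136 * sqrt(15)+346290) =-0.00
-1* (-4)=4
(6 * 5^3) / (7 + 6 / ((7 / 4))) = 5250 / 73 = 71.92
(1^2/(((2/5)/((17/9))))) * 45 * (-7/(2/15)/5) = -8925/4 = -2231.25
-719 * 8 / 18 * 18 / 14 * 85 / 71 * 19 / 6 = -2322370 / 1491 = -1557.59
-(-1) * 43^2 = 1849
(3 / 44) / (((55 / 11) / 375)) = 225 / 44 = 5.11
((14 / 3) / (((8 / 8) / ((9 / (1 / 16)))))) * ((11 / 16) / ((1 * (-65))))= -462 / 65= -7.11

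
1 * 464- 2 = 462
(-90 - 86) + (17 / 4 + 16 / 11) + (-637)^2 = 17846343 / 44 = 405598.70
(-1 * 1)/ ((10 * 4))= -0.02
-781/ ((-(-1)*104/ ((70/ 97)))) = -27335/ 5044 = -5.42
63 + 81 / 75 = 1602 / 25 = 64.08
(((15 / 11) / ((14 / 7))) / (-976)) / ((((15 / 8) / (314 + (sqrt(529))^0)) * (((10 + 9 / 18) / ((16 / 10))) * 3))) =-4 / 671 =-0.01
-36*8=-288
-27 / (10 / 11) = -297 / 10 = -29.70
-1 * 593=-593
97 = 97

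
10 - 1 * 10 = 0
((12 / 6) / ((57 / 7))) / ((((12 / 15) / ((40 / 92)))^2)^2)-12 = -1528555577 / 127607496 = -11.98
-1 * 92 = -92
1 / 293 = 0.00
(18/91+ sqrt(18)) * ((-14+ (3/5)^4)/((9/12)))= -34676 * sqrt(2)/625 -208056/56875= -82.12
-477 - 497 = -974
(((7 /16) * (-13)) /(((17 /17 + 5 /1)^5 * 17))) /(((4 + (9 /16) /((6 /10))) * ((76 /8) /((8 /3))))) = -91 /37203786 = -0.00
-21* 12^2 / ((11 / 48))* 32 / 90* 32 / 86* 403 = -1663893504 / 2365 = -703549.05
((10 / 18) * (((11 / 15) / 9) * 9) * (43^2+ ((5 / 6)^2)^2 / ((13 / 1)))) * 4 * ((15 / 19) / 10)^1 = 237.89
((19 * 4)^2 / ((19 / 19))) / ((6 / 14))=40432 / 3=13477.33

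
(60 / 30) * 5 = 10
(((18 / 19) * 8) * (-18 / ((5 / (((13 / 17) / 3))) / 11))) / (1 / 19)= -123552 / 85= -1453.55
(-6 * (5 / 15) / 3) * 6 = -4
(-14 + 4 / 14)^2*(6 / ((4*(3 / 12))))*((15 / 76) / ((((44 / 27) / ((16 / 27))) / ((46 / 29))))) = 38154240 / 296989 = 128.47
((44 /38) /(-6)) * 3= -11 /19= -0.58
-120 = -120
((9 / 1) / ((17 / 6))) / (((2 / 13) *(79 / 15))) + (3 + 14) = 28096 / 1343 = 20.92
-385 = -385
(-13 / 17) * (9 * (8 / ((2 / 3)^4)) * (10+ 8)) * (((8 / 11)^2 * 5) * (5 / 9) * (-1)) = 15163200 / 2057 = 7371.51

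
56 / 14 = 4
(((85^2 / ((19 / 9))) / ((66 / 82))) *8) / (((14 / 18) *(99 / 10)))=71094000 / 16093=4417.70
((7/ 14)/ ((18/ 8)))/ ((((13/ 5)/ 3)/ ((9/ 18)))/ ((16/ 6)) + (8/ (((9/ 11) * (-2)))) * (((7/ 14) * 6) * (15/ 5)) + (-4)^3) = -40/ 19323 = -0.00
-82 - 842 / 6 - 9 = -694 / 3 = -231.33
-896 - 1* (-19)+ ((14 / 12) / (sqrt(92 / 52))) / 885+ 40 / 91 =-79767 / 91+ 7* sqrt(299) / 122130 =-876.56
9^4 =6561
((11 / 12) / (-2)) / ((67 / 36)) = -33 / 134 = -0.25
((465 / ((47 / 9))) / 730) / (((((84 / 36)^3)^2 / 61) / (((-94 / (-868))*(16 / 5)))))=4802652 / 300593195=0.02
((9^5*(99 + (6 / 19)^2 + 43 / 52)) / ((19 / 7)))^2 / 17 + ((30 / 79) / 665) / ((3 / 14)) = 47493259747376847504445487 / 170845799566832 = 277989039635.70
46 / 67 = 0.69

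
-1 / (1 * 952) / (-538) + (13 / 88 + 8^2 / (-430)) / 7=-189701 / 1211296240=-0.00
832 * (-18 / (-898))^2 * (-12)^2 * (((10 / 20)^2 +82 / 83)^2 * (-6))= -614731897728 / 1388829289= -442.63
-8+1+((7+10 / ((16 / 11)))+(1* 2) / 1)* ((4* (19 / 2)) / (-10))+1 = -2653 / 40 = -66.32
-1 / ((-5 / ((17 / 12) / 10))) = 17 / 600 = 0.03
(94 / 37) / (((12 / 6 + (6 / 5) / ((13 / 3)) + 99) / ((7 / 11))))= 42770 / 2679281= 0.02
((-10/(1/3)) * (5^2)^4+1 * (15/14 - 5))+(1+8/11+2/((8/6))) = -902343804/77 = -11718750.70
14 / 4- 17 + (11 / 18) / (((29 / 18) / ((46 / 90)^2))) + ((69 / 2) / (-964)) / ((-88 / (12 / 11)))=-367168458781 / 27399675600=-13.40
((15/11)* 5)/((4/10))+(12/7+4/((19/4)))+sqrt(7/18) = sqrt(14)/6+57355/2926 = 20.23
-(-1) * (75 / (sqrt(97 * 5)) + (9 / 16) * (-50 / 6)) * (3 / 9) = -25 / 16 + 5 * sqrt(485) / 97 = -0.43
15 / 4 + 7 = 43 / 4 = 10.75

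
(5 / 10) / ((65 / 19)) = 19 / 130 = 0.15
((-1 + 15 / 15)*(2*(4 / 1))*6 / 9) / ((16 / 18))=0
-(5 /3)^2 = -25 /9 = -2.78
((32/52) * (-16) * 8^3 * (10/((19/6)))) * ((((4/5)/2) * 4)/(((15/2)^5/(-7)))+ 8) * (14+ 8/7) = -843988349222912/437653125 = -1928441.27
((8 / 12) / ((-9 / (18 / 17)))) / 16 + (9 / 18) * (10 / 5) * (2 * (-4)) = -1633 / 204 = -8.00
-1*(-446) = 446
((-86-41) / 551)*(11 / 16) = -1397 / 8816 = -0.16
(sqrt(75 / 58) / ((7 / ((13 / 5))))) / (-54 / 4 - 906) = -13 * sqrt(174) / 373317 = -0.00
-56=-56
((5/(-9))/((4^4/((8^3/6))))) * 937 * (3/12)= -4685/108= -43.38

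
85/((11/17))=1445/11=131.36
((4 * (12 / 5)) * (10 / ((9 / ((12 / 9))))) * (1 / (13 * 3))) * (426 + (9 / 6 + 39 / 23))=156.52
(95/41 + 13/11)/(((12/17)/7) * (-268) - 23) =-187782/2684803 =-0.07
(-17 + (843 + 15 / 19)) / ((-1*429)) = -1.93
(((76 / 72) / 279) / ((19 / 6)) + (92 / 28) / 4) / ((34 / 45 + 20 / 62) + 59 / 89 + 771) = 8579155 / 8058931944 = 0.00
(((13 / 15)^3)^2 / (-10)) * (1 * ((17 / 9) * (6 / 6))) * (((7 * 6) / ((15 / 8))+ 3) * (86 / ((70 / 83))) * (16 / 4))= -829.26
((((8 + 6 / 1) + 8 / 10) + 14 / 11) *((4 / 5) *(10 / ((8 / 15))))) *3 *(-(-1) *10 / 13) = 6120 / 11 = 556.36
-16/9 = -1.78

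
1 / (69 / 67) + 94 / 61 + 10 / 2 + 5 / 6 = 23417 / 2806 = 8.35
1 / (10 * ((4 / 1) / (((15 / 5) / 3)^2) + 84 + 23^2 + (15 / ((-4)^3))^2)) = 2048 / 12637285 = 0.00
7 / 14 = 1 / 2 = 0.50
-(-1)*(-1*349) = -349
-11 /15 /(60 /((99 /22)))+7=1389 /200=6.94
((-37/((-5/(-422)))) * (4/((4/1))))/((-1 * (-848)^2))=7807/1797760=0.00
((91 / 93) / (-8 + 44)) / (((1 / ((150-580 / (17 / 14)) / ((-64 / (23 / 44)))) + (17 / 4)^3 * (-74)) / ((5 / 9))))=-233160200 / 87708346150599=-0.00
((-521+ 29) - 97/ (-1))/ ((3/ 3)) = -395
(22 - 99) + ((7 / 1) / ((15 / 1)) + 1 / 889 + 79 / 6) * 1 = -1689959 / 26670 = -63.37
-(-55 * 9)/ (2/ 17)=8415/ 2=4207.50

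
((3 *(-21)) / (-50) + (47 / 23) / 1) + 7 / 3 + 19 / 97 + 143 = 49806859 / 334650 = 148.83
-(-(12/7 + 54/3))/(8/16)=39.43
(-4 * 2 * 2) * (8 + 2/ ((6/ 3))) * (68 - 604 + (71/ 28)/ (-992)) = 133992063/ 1736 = 77184.37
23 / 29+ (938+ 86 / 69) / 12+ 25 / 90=952573 / 12006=79.34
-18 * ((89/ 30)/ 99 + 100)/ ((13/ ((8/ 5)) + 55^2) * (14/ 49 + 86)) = -4159246/ 604562475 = -0.01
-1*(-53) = 53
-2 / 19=-0.11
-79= -79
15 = 15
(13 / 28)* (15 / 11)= 195 / 308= 0.63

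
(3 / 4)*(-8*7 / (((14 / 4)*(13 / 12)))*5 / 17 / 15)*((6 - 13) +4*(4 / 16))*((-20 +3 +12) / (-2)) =720 / 221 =3.26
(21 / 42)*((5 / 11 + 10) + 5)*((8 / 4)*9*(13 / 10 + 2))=459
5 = 5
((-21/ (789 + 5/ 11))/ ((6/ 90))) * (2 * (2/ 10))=-693/ 4342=-0.16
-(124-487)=363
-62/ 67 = -0.93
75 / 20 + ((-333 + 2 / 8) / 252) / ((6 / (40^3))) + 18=-10631557 / 756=-14062.91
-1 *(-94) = 94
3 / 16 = 0.19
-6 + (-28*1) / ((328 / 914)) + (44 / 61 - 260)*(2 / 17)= -4869377 / 42517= -114.53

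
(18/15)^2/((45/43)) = 172/125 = 1.38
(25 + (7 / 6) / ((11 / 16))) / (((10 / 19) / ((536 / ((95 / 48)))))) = 3777728 / 275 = 13737.19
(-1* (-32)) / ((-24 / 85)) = -340 / 3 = -113.33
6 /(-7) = -6 /7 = -0.86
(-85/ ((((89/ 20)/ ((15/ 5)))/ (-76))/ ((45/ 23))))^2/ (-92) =-76055841000000/ 96374807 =-789167.25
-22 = -22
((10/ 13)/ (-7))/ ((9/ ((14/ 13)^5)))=-768320/ 43441281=-0.02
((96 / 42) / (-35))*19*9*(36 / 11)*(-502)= 49444992 / 2695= 18346.94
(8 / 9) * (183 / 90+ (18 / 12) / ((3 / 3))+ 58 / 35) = 872 / 189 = 4.61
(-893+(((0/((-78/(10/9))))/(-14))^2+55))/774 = -419/387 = -1.08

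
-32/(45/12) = -128/15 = -8.53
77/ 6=12.83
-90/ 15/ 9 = -2/ 3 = -0.67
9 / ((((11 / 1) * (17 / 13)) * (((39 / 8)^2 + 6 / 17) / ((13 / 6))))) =5408 / 96217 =0.06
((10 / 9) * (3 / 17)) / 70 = 1 / 357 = 0.00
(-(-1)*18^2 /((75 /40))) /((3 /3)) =864 /5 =172.80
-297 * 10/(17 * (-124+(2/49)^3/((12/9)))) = 34941753/24800399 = 1.41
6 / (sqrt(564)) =sqrt(141) / 47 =0.25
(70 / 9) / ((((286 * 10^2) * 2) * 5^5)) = 7 / 160875000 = 0.00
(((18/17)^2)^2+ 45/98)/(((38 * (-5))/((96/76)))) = -84276558/7387014845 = -0.01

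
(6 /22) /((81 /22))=2 /27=0.07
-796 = -796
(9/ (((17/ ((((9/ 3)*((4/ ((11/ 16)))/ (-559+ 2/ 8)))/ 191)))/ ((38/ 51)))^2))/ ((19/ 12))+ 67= 13709926879312036507/ 204625774317198025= 67.00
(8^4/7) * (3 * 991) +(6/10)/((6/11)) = 121774157/70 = 1739630.81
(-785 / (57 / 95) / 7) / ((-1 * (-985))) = -785 / 4137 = -0.19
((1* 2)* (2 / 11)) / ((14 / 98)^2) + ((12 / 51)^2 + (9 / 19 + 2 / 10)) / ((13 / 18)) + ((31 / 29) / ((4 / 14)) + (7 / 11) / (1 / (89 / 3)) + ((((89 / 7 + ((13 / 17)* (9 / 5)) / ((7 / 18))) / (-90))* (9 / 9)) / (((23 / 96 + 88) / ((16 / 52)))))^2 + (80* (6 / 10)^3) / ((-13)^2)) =41.55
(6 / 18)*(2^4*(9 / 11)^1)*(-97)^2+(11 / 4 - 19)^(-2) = 1908145376 / 46475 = 41057.46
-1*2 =-2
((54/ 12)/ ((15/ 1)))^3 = 27/ 1000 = 0.03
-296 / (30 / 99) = -4884 / 5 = -976.80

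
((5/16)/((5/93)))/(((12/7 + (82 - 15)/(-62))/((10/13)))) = 20181/2860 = 7.06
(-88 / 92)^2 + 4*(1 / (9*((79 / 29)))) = 405488 / 376119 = 1.08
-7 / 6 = -1.17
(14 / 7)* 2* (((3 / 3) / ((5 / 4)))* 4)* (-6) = -384 / 5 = -76.80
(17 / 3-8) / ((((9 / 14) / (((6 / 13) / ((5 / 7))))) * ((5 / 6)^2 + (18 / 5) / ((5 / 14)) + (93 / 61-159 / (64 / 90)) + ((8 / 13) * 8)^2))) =174079360 / 13884344791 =0.01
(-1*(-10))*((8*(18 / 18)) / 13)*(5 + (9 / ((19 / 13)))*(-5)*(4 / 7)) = -134000 / 1729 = -77.50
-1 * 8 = -8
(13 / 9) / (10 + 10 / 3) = 13 / 120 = 0.11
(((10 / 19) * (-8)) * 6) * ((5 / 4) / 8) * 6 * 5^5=-1406250 / 19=-74013.16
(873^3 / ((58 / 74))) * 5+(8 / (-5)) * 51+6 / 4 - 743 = 1230876202751 / 290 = 4244400699.14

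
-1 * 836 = -836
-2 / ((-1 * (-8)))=-1 / 4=-0.25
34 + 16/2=42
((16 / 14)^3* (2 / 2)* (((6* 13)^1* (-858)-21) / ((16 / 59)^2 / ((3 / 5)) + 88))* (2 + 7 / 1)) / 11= -402685421760 / 434019509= -927.80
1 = 1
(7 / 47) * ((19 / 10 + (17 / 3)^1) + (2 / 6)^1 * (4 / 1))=623 / 470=1.33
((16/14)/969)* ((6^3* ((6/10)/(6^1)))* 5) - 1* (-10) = 22898/2261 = 10.13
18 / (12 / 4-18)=-6 / 5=-1.20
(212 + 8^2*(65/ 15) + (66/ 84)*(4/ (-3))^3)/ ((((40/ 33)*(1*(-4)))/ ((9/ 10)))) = -253363/ 2800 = -90.49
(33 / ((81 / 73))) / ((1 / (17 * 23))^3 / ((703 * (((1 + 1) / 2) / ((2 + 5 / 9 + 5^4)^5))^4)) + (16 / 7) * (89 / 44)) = 0.00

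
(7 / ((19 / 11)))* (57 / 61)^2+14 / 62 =434224 / 115351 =3.76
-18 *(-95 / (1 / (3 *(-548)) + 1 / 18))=8433720 / 271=31120.74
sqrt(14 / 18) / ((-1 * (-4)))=sqrt(7) / 12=0.22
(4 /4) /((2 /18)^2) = 81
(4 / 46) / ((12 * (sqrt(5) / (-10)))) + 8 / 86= 0.06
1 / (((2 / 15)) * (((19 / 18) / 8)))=1080 / 19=56.84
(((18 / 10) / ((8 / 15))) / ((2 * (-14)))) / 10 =-0.01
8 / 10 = 4 / 5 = 0.80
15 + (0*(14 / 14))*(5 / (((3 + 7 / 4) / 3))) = 15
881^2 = 776161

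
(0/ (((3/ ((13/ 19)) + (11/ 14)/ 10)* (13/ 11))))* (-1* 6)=0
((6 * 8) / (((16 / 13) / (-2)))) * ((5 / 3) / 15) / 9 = -26 / 27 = -0.96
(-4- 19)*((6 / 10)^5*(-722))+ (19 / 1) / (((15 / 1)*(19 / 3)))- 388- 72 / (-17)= 48222511 / 53125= 907.72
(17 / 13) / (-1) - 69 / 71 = -2104 / 923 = -2.28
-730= -730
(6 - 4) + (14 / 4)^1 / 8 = 39 / 16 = 2.44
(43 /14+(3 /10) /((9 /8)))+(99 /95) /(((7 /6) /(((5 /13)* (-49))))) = -700033 /51870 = -13.50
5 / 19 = 0.26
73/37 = 1.97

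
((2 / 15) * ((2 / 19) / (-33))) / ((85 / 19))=-4 / 42075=-0.00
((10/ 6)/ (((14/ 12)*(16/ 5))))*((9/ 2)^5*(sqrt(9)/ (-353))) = -4428675/ 632576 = -7.00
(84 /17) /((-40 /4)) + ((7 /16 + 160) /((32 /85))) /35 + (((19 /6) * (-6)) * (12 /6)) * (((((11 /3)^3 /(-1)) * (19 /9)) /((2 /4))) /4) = 147241563481 /74027520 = 1989.01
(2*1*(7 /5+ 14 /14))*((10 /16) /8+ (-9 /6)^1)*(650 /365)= -3549 /292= -12.15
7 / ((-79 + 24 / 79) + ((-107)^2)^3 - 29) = 553 / 118557697787563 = 0.00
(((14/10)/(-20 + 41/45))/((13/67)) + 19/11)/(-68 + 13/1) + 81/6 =182081461/13512070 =13.48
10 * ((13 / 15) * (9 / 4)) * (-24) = -468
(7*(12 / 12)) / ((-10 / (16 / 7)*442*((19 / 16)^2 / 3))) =-3072 / 398905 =-0.01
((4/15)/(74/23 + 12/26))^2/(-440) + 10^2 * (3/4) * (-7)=-525.00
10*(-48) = -480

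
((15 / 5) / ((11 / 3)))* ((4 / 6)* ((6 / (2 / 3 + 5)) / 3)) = 36 / 187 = 0.19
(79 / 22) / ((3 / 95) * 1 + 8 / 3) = 22515 / 16918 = 1.33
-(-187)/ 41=187/ 41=4.56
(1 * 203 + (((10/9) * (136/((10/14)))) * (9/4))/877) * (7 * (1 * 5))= 6247745/877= 7124.00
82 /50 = 41 /25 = 1.64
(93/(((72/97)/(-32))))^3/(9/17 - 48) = 29582112181184/21789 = 1357662682.14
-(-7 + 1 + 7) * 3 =-3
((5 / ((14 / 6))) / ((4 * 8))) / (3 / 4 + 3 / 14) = 5 / 72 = 0.07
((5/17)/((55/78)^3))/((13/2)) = 73008/565675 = 0.13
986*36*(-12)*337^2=-48374942688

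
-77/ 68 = -1.13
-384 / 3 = -128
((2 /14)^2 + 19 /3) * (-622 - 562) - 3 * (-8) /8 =-7519.83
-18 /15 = -6 /5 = -1.20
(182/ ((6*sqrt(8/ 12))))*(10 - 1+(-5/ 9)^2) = 34307*sqrt(6)/ 243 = 345.82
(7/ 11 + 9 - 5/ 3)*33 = 263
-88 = -88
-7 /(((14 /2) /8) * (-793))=8 /793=0.01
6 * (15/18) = 5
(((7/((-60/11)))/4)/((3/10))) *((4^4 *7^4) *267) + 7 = -526529675/3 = -175509891.67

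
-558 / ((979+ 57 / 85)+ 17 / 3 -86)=-142290 / 229331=-0.62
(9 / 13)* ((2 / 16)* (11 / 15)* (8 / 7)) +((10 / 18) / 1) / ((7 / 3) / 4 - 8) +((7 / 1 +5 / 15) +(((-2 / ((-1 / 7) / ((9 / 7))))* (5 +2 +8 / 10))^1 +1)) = 1204572 / 8099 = 148.73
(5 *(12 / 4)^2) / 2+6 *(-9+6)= 9 / 2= 4.50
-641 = -641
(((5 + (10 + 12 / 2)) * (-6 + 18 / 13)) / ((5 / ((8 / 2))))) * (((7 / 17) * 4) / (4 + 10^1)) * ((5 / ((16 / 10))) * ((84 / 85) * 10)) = -1058400 / 3757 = -281.71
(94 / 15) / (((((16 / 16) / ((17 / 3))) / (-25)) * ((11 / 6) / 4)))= -63920 / 33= -1936.97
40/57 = 0.70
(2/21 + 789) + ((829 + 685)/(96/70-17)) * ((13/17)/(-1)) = 168559999/195279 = 863.18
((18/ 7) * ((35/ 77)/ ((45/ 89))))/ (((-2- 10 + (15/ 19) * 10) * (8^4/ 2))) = -1691/ 6150144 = -0.00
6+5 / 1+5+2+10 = 28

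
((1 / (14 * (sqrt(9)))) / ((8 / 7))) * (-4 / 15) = -1 / 180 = -0.01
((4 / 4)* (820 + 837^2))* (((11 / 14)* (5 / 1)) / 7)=38576395 / 98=393636.68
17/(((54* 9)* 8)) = 17/3888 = 0.00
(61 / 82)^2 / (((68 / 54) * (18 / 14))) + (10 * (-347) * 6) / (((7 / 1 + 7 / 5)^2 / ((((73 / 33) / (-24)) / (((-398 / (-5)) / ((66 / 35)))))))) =34622132627 / 35110445202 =0.99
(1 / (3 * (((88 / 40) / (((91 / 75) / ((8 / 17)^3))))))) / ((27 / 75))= 2235415 / 456192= 4.90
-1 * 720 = -720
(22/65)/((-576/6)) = -11/3120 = -0.00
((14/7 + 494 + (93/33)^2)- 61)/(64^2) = 13399/123904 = 0.11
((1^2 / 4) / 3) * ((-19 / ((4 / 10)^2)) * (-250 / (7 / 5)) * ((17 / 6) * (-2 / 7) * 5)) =-25234375 / 3528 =-7152.60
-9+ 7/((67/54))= -225/67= -3.36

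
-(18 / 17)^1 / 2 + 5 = 76 / 17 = 4.47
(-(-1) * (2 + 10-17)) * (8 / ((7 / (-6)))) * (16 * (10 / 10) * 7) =3840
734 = 734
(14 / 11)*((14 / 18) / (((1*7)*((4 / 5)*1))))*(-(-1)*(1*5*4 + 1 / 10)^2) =71.42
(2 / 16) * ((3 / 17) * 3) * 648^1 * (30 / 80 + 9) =54675 / 136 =402.02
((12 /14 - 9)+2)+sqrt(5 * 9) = -43 /7+3 * sqrt(5) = 0.57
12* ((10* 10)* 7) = 8400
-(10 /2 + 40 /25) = -33 /5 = -6.60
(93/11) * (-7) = -651/11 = -59.18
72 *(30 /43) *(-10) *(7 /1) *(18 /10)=-272160 /43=-6329.30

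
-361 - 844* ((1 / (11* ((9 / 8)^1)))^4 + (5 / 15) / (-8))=-62605754033 / 192119202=-325.87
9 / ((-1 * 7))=-9 / 7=-1.29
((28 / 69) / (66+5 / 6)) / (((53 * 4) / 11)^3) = 9317 / 10984740568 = 0.00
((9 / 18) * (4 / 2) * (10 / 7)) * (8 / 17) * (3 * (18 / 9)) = 480 / 119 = 4.03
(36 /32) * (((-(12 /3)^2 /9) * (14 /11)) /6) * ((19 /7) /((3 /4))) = -152 /99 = -1.54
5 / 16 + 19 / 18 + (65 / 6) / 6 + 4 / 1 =1033 / 144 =7.17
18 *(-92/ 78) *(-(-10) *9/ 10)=-2484/ 13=-191.08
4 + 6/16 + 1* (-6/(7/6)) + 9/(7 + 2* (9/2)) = -23/112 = -0.21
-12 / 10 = -6 / 5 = -1.20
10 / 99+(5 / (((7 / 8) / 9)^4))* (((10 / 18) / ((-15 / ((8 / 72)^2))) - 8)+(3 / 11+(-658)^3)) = -11048892731596730 / 693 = -15943568155262.24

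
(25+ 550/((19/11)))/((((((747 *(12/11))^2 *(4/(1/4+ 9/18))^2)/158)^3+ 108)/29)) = 0.00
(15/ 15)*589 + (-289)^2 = 84110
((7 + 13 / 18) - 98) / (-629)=1625 / 11322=0.14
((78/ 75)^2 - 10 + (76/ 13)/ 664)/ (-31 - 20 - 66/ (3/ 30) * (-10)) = -12016817/ 8832963750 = -0.00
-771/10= -77.10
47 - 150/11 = 367/11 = 33.36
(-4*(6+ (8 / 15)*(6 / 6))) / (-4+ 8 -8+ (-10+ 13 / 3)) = 392 / 145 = 2.70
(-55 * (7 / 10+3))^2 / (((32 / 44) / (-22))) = -20043529 / 16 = -1252720.56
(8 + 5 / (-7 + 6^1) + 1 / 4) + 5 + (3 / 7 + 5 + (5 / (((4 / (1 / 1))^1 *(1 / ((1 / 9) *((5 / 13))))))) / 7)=11209 / 819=13.69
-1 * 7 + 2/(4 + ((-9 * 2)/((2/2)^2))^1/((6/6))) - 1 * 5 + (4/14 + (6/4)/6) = -325/28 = -11.61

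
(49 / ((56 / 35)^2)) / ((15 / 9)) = 735 / 64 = 11.48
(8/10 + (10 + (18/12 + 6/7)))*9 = 8289/70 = 118.41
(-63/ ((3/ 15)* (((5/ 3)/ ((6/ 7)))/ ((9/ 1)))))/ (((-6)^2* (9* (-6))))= 3/ 4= 0.75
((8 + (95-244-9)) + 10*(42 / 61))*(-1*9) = 78570 / 61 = 1288.03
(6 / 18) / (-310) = -1 / 930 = -0.00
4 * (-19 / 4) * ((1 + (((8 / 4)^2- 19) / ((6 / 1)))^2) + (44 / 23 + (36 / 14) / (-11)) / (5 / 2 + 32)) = -67783697 / 488796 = -138.67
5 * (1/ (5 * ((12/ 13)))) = 13/ 12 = 1.08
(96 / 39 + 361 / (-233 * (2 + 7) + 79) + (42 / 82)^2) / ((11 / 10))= 561162585 / 242546447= 2.31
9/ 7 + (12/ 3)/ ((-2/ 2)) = -19/ 7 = -2.71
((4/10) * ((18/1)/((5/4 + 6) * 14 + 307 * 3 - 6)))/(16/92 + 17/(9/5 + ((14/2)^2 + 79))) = 358248/15420305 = 0.02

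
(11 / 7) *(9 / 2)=7.07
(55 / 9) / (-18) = -55 / 162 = -0.34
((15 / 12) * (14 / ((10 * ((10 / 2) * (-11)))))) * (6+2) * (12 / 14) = -12 / 55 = -0.22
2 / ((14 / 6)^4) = 0.07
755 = 755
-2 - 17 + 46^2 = 2097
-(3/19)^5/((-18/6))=81/2476099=0.00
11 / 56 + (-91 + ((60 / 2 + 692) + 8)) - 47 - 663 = -3965 / 56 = -70.80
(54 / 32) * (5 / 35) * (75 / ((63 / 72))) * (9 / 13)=18225 / 1274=14.31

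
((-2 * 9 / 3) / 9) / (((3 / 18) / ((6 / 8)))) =-3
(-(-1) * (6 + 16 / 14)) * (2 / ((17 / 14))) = 200 / 17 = 11.76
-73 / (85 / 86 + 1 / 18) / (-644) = 0.11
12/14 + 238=1672/7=238.86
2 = 2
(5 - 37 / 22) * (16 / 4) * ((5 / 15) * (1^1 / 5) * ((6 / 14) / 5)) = 146 / 1925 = 0.08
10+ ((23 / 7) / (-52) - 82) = -26231 / 364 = -72.06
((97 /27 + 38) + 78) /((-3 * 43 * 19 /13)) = -41977 /66177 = -0.63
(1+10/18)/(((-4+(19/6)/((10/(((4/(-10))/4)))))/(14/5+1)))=-1.47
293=293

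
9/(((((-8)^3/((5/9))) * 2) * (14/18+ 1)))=-45/16384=-0.00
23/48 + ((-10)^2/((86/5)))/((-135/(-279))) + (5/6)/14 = 60461/4816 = 12.55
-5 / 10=-1 / 2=-0.50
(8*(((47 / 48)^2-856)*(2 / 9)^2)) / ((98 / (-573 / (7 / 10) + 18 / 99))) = 15517808155 / 5501034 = 2820.89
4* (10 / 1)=40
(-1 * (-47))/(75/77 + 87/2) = 7238/6849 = 1.06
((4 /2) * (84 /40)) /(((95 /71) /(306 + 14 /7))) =459228 /475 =966.80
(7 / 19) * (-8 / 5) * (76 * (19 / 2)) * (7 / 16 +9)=-20083 / 5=-4016.60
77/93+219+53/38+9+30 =919627/3534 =260.22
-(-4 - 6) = 10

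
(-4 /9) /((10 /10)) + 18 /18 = 5 /9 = 0.56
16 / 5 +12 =76 / 5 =15.20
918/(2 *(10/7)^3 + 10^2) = 52479/6050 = 8.67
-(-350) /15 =70 /3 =23.33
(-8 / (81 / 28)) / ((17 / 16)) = -3584 / 1377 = -2.60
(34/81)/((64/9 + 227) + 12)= 34/19935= 0.00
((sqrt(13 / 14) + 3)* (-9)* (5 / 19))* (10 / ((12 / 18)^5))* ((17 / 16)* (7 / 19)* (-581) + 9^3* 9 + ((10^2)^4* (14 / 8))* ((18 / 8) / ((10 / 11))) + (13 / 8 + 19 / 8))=-21597487764009525 / 92416 - 7199162588003175* sqrt(182) / 1293824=-308764439248.25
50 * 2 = 100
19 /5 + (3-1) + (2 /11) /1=329 /55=5.98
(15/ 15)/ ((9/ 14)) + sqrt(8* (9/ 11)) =14/ 9 + 6* sqrt(22)/ 11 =4.11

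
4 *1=4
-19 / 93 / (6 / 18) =-19 / 31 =-0.61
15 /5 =3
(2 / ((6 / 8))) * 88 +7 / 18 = 4231 / 18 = 235.06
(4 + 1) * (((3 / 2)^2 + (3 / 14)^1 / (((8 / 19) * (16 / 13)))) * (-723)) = -17254395 / 1792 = -9628.57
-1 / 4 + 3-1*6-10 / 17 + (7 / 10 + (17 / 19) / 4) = -4707 / 1615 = -2.91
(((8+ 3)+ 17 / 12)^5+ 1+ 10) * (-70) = -2570487951535 / 124416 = -20660429.14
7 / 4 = 1.75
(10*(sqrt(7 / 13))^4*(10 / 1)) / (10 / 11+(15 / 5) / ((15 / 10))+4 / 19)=9.29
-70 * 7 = -490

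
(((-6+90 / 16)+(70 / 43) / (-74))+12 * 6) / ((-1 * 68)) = -911363 / 865504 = -1.05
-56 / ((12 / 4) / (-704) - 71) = 5632 / 7141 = 0.79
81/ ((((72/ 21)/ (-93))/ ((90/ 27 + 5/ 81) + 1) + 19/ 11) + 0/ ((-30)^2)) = 17207883/ 365165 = 47.12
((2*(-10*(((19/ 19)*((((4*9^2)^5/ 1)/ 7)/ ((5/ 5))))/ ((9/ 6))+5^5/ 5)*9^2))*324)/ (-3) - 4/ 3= 1249377894236620052/ 21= 59494185439839050.10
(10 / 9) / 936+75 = 315905 / 4212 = 75.00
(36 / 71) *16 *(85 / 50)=4896 / 355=13.79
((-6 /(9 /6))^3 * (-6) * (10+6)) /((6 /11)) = 11264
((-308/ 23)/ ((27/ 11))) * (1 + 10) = -37268/ 621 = -60.01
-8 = -8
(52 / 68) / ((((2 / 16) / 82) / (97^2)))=80239952 / 17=4719997.18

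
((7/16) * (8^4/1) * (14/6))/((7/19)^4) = 33362176/147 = 226953.58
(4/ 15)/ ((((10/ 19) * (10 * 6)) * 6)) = 19/ 13500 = 0.00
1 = 1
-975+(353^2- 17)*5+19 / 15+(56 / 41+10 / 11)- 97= 4207096279 / 6765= 621891.54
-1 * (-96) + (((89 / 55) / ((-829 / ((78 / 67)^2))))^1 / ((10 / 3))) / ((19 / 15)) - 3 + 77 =661100898008 / 3888843145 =170.00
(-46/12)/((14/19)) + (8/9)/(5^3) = -163651/31500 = -5.20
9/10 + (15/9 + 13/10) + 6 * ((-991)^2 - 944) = 5886825.87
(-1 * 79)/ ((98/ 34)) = -1343/ 49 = -27.41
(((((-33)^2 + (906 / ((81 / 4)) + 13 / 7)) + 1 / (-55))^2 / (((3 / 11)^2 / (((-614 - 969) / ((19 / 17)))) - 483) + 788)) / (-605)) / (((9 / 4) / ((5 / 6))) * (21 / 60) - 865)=0.01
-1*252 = -252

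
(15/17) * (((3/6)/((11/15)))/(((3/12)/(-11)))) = -450/17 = -26.47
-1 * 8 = -8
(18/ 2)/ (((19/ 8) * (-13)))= -72/ 247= -0.29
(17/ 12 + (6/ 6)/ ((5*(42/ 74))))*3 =743/ 140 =5.31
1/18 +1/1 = 19/18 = 1.06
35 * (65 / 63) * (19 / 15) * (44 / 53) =54340 / 1431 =37.97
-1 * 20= -20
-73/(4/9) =-657/4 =-164.25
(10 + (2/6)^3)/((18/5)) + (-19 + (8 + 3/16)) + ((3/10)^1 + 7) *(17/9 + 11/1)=1673093/19440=86.06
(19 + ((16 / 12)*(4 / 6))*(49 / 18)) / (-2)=-1735 / 162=-10.71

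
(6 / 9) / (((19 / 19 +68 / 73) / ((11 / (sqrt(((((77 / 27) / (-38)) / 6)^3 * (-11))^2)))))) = 3784479698304 / 21457051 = 176374.64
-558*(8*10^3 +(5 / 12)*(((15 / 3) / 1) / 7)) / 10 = -12499665 / 28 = -446416.61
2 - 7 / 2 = -3 / 2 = -1.50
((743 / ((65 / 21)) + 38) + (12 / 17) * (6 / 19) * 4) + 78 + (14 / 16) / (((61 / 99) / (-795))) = -7909852733 / 10245560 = -772.03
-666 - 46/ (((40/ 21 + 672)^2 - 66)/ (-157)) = -66681656883/ 100124999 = -665.98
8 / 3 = 2.67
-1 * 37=-37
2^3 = 8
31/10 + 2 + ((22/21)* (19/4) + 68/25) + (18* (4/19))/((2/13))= 373342/9975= 37.43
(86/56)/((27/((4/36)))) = 43/6804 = 0.01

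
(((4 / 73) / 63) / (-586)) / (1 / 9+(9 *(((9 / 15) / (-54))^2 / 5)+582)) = -1000 / 392199548223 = -0.00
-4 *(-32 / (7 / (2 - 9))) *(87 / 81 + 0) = -3712 / 27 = -137.48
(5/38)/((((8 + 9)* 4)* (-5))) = -1/2584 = -0.00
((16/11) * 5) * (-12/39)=-320/143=-2.24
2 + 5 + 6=13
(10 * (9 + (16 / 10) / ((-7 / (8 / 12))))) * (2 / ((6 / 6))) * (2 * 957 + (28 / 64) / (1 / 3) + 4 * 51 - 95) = 358206.92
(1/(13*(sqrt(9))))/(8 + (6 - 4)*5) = 1/702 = 0.00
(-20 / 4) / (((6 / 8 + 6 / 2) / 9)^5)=-248832 / 625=-398.13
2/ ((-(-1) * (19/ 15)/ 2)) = 60/ 19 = 3.16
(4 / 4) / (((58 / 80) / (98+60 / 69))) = 90960 / 667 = 136.37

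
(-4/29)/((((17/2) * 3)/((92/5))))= -736/7395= -0.10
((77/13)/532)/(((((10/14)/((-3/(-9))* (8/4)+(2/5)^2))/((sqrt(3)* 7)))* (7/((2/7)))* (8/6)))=341* sqrt(3)/123500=0.00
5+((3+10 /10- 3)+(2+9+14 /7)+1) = 20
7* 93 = 651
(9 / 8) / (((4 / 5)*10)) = 9 / 64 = 0.14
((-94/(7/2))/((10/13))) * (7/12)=-611/30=-20.37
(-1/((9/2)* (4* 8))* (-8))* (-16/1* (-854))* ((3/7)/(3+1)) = 244/3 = 81.33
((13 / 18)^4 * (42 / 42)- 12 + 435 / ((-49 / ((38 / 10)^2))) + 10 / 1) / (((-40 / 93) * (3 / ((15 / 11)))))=103584082837 / 754427520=137.30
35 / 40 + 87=703 / 8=87.88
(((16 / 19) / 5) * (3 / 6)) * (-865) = -1384 / 19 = -72.84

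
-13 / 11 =-1.18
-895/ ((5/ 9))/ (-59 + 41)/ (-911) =-179/ 1822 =-0.10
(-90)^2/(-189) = -300/7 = -42.86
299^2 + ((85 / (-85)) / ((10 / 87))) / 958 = 856461493 / 9580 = 89400.99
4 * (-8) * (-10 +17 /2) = 48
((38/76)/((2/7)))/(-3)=-7/12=-0.58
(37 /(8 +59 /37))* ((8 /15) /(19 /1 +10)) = 10952 /154425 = 0.07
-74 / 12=-37 / 6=-6.17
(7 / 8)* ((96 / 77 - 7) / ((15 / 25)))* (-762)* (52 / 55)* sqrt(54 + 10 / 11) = 1462786* sqrt(1661) / 1331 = 44790.67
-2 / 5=-0.40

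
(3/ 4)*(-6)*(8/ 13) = -36/ 13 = -2.77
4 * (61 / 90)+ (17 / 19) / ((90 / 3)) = 4687 / 1710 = 2.74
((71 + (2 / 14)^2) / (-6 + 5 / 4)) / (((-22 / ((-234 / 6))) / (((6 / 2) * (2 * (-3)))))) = 4885920 / 10241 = 477.09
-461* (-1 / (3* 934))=461 / 2802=0.16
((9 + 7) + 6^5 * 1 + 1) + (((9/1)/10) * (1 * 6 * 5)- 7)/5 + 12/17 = 132561/17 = 7797.71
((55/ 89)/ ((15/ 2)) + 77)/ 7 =20581/ 1869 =11.01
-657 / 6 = -219 / 2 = -109.50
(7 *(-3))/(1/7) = -147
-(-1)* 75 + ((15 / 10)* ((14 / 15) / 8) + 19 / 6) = 9401 / 120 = 78.34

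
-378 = -378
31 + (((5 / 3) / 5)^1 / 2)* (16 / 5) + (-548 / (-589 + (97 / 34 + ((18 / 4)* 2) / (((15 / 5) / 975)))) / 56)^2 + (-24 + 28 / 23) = 311818926986572 / 35633426500035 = 8.75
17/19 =0.89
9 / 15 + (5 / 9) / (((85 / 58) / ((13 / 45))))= 977 / 1377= 0.71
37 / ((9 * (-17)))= -37 / 153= -0.24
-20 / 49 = -0.41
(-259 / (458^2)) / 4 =-259 / 839056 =-0.00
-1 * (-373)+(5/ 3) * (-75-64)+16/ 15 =712/ 5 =142.40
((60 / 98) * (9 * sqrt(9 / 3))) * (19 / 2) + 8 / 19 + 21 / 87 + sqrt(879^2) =2565 * sqrt(3) / 49 + 484694 / 551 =970.33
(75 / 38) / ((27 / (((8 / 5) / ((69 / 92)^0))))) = 0.12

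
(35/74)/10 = 7/148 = 0.05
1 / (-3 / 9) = -3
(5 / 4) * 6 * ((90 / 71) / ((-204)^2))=75 / 328304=0.00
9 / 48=3 / 16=0.19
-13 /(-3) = 13 /3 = 4.33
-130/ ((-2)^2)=-65/ 2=-32.50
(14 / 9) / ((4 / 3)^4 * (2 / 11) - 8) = -693 / 3308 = -0.21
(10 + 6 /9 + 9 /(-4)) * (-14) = -707 /6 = -117.83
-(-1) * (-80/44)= -20/11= -1.82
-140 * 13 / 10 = -182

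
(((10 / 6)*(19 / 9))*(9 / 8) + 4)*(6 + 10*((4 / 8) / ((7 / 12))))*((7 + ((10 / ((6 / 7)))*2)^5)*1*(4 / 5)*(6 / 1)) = 3849903649.49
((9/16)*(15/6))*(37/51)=555/544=1.02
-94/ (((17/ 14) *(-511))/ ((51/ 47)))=12/ 73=0.16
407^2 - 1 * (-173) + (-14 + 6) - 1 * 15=165799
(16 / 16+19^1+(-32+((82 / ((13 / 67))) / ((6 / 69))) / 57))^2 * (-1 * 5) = -14736477605 / 549081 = -26838.44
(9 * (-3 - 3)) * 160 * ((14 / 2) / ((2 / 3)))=-90720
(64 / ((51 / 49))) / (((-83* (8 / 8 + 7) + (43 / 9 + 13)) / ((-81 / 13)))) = 95256 / 160667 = 0.59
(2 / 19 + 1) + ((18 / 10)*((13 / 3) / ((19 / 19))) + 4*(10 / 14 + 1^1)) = 10482 / 665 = 15.76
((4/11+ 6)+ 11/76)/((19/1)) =5441/15884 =0.34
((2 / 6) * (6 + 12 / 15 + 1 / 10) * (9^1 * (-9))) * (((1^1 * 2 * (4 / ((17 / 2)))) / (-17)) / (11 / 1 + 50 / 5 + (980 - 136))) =14904 / 1249925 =0.01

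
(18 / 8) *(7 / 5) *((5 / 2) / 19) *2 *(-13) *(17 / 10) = -13923 / 760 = -18.32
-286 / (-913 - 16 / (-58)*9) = 8294 / 26405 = 0.31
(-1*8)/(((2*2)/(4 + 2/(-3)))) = -20/3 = -6.67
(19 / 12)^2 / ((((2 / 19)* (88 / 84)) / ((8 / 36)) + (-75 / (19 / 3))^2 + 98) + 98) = 912247 / 122532624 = 0.01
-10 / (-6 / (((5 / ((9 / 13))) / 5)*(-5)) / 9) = -325 / 3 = -108.33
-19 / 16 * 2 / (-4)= 19 / 32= 0.59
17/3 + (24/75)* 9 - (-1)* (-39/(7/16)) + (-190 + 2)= -141013/525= -268.60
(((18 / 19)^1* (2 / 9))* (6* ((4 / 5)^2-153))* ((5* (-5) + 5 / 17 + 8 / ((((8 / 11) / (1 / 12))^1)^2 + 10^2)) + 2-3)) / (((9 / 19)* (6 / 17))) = 35418504524 / 1199025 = 29539.42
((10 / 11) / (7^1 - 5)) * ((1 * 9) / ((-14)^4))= 45 / 422576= 0.00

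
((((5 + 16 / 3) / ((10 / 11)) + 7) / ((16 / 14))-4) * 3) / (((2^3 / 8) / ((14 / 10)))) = 20279 / 400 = 50.70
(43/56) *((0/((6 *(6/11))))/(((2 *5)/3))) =0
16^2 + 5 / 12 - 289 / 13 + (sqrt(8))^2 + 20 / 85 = 642901 / 2652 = 242.42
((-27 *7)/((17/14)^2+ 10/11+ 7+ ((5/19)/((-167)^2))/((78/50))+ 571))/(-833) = 171856368684/439606343108531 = 0.00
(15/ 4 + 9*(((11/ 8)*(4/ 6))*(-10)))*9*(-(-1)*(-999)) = 2832165/ 4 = 708041.25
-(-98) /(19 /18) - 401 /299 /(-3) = 1589927 /17043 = 93.29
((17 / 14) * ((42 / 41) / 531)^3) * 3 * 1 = 3332 / 127394334531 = 0.00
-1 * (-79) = 79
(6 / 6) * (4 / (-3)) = -4 / 3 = -1.33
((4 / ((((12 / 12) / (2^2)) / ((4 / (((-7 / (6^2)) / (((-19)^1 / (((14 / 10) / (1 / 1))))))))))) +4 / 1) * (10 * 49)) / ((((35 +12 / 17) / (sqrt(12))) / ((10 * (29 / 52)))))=415401800 * sqrt(3) / 607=1185332.82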